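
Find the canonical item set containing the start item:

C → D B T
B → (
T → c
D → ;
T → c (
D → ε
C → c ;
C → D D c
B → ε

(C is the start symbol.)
First, augment the grammar with C' → C
I₀ = CLOSURE({ [C' → . C] }):
  [C' → . C] has the dot before C: add [C → . D B T], [C → . c ;], [C → . D D c]
  [C → . D B T] has the dot before D: add [D → . ;], [D → .]
No further items can be added.

I₀ = { [C → . D B T], [C → . D D c], [C → . c ;], [C' → . C], [D → . ;], [D → .] }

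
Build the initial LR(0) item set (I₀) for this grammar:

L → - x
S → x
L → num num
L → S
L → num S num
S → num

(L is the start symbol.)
First, augment the grammar with L' → L
I₀ = CLOSURE({ [L' → . L] }):
  [L' → . L] has the dot before L: add [L → . - x], [L → . num num], [L → . S], [L → . num S num]
  [L → . S] has the dot before S: add [S → . x], [S → . num]
No further items can be added.

I₀ = { [L → . - x], [L → . S], [L → . num S num], [L → . num num], [L' → . L], [S → . num], [S → . x] }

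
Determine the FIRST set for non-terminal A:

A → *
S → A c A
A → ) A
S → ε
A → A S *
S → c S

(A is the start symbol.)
{ ')', '*' }

To compute FIRST(A), examine every production with A on the left-hand side, reading each right-hand side left to right until a non-nullable symbol is reached.

From A → *:
  - '*' is a terminal: add '*' and stop
From A → ) A:
  - ')' is a terminal: add ')' and stop
From A → A S *:
  - A is the symbol being defined: contributes nothing new
    A is not nullable, so stop

Collecting: FIRST(A) = { ')', '*' }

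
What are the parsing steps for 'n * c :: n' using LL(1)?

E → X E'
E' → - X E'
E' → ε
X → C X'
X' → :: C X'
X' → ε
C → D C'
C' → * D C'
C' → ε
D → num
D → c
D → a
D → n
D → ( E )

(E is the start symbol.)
LL(1) parsing maintains a stack (initially the start symbol over $) and the input. At each step: if the stack top is a terminal, match it against the current input token; if it is a non-terminal N, replace it with the RHS of M[N, lookahead] (the unique production whose predict set contains the lookahead).

Stack is shown with the top on the left.

Stack           Input         Action
------------------------------------
E $             n * c :: n $  output E → X E'
X E' $          n * c :: n $  output X → C X'
C X' E' $       n * c :: n $  output C → D C'
D C' X' E' $    n * c :: n $  output D → n
n C' X' E' $    n * c :: n $  match 'n'
C' X' E' $      * c :: n $    output C' → * D C'
* D C' X' E' $  * c :: n $    match '*'
D C' X' E' $    c :: n $      output D → c
c C' X' E' $    c :: n $      match 'c'
C' X' E' $      :: n $        output C' → ε
X' E' $         :: n $        output X' → :: C X'
:: C X' E' $    :: n $        match '::'
C X' E' $       n $           output C → D C'
D C' X' E' $    n $           output D → n
n C' X' E' $    n $           match 'n'
C' X' E' $      $             output C' → ε
X' E' $         $             output X' → ε
E' $            $             output E' → ε
$               $             accept

The string is accepted.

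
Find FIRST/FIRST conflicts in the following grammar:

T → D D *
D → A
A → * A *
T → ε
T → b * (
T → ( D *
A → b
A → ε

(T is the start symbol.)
FIRST sets of the non-terminals at (or reachable through a nullable prefix from) the front of some alternative:
  FIRST(D) = { '*', 'b', ε }

Productions for T:
  T → D D *: FIRST = { '*', 'b' }
  T → ε: FIRST = { ε }
  T → b * (: FIRST = { 'b' }
  T → ( D *: FIRST = { '(' }
Productions for A:
  A → * A *: FIRST = { '*' }
  A → b: FIRST = { 'b' }
  A → ε: FIRST = { ε }
D has only one production, so no FIRST/FIRST conflict is possible there.

Conflict for T: T → D D * and T → b * (
  Overlap: { 'b' }

Answer: Yes. T → D D '*' / T → b '*' '(' on { 'b' }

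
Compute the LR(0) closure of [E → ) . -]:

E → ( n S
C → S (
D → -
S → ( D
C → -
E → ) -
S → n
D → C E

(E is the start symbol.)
{ [E → ) . -] }

To compute CLOSURE, for each item [A → α.Bβ] where B is a non-terminal, add [B → .γ] for all productions B → γ; repeat for the newly added items until nothing changes.

Start with: [E → ) . -]
The dot precedes the terminal '-', so nothing is added.

CLOSURE = { [E → ) . -] }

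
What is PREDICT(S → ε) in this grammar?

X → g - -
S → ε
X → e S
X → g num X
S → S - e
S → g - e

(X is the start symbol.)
{ $, '-' }

PREDICT(S → ε) = (FIRST(RHS) \ {ε}) ∪ (FOLLOW(S) if ε ∈ FIRST(RHS), i.e. RHS ⇒* ε)
The right-hand side is ε (FIRST(ε) = { ε }), so the predict set is FOLLOW(S) = { $, '-' }
PREDICT(S → ε) = { $, '-' }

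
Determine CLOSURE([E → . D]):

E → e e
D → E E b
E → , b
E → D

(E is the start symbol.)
{ [D → . E E b], [E → . , b], [E → . D], [E → . e e] }

Start with: [E → . D]
  [E → . D] has the dot before D: add [D → . E E b]
  [D → . E E b] has the dot before E: add [E → . e e], [E → . , b]
No further items can be added.

CLOSURE = { [D → . E E b], [E → . , b], [E → . D], [E → . e e] }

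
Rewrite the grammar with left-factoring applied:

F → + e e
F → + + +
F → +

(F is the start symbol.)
F → + F'
F' → e e
F' → + +
F' → ε

Left-factoring transforms A → αβ₁ | αβ₂ into A → αA' and A' → β₁ | β₂
(α is the longest common prefix among the alternatives). Repeat until
no nonterminal has two alternatives with a common prefix.

Round 1: F has alternatives sharing prefix '+'. Introduce F': F → + F'
  Add: F' → e e
  Add: F' → + +
  Add: F' → ε

No remaining common prefixes — done.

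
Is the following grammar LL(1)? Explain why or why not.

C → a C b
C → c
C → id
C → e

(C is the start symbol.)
For C:
  PREDICT(C → a C b) = { 'a' }
  PREDICT(C → c) = { 'c' }
  PREDICT(C → id) = { 'id' }
  PREDICT(C → e) = { 'e' }

All predict sets are disjoint. The grammar IS LL(1).

Answer: Yes, the grammar is LL(1).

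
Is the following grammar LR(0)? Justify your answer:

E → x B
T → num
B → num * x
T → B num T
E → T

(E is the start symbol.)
No. Shift-reduce conflict between [T → num .] and [B → num . * x]

A grammar is LR(0) if no state in the canonical LR(0) collection has:
  - both a shift item (dot before a terminal) and a complete item (shift-reduce conflict), or
  - two or more complete items (reduce-reduce conflict; the accept item [E' → E .] counts as a complete item here).

Augment with E' → E and build the canonical LR(0) collection (I0 = CLOSURE({[E' → . E]}), then GOTO on every symbol after a dot until no new states appear). It has 12 states:
  I0: { [B → . num * x], [E → . T], [E → . x B], [E' → . E], [T → . B num T], [T → . num] }  — shift
  I1: { [T → B . num T] }  — shift
  I2: { [E' → E .] }  — accept
  I3: { [E → T .] }  — reduce
  I4: { [B → num . * x], [T → num .] }  — shift, reduce
  I5: { [B → . num * x], [E → x . B] }  — shift
  I6: { [E → x B .] }  — reduce
  I7: { [B → num . * x] }  — shift
  I8: { [B → num * . x] }  — shift
  I9: { [B → num * x .] }  — reduce
  I10: { [B → . num * x], [T → . B num T], [T → . num], [T → B num . T] }  — shift
  I11: { [T → B num T .] }  — reduce

Conflict in state I4:
  Shift-reduce conflict between [T → num .] and [B → num . * x]
So the grammar is NOT LR(0).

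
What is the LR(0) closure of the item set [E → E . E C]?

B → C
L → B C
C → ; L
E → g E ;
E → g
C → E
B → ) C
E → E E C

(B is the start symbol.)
{ [E → . E E C], [E → . g E ;], [E → . g], [E → E . E C] }

Start with: [E → E . E C]
  [E → E . E C] has the dot before E: add [E → . g E ;], [E → . g], [E → . E E C]
No further items can be added.

CLOSURE = { [E → . E E C], [E → . g E ;], [E → . g], [E → E . E C] }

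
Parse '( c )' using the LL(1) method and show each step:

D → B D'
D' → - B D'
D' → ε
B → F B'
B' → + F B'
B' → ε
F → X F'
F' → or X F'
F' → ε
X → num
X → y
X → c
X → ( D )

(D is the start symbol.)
LL(1) parsing maintains a stack (initially the start symbol over $) and the input. At each step: if the stack top is a terminal, match it against the current input token; if it is a non-terminal N, replace it with the RHS of M[N, lookahead] (the unique production whose predict set contains the lookahead).

Stack is shown with the top on the left.

Stack                    Input    Action
----------------------------------------
D $                      ( c ) $  output D → B D'
B D' $                   ( c ) $  output B → F B'
F B' D' $                ( c ) $  output F → X F'
X F' B' D' $             ( c ) $  output X → ( D )
( D ) F' B' D' $         ( c ) $  match '('
D ) F' B' D' $           c ) $    output D → B D'
B D' ) F' B' D' $        c ) $    output B → F B'
F B' D' ) F' B' D' $     c ) $    output F → X F'
X F' B' D' ) F' B' D' $  c ) $    output X → c
c F' B' D' ) F' B' D' $  c ) $    match 'c'
F' B' D' ) F' B' D' $    ) $      output F' → ε
B' D' ) F' B' D' $       ) $      output B' → ε
D' ) F' B' D' $          ) $      output D' → ε
) F' B' D' $             ) $      match ')'
F' B' D' $               $        output F' → ε
B' D' $                  $        output B' → ε
D' $                     $        output D' → ε
$                        $        accept

The string is accepted.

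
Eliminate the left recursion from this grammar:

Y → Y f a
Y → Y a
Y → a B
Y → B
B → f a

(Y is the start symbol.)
Y is directly left-recursive. The standard transformation for
  A → A α₁ | ... | A α_m | β₁ | ... | β_n
is
  A  → β₁ A' | ... | β_n A'
  A' → α₁ A' | ... | α_m A' | ε

Y → a B becomes Y → a B Y'
Y → B becomes Y → B Y'
Y → Y f a becomes Y' → f a Y'
Y → Y a becomes Y' → a Y'
Add Y' → ε

Productions for other non-terminals are unchanged:
  B → f a

Resulting grammar:
Y → a B Y'
Y → B Y'
Y' → f a Y'
Y' → a Y'
Y' → ε
B → f a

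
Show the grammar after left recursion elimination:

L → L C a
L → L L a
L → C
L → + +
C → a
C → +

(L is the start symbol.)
L → C L'
L → + + L'
L' → C a L'
L' → L a L'
L' → ε
C → a
C → +

L is directly left-recursive. The standard transformation for
  A → A α₁ | ... | A α_m | β₁ | ... | β_n
is
  A  → β₁ A' | ... | β_n A'
  A' → α₁ A' | ... | α_m A' | ε

L → C becomes L → C L'
L → + + becomes L → + + L'
L → L C a becomes L' → C a L'
L → L L a becomes L' → L a L'
Add L' → ε

Productions for other non-terminals are unchanged:
  C → a
  C → +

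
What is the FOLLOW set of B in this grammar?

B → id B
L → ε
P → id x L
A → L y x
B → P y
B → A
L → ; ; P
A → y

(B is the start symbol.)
{ $ }

To compute FOLLOW(B), find every occurrence of B on a right-hand side N → α B β: add FIRST(β) \ {ε}, and if β is empty or nullable also add FOLLOW(N). Iterate to a fixed point.

B is the start symbol, so $ ∈ FOLLOW(B).
In B → id B: B is at the end; this adds FOLLOW(B) to itself — nothing new

Taking the union: FOLLOW(B) = { $ }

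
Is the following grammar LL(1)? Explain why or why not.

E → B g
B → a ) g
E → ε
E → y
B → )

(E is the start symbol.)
Relevant sets:
  FIRST(B) = { ')', 'a' }
  FOLLOW(E) = { $ }

For E:
  PREDICT(E → B g) = { ')', 'a' }
  PREDICT(E → ε) = { $ }
  PREDICT(E → y) = { 'y' }
For B:
  PREDICT(B → a ')' g) = { 'a' }
  PREDICT(B → ')') = { ')' }

All predict sets are disjoint. The grammar IS LL(1).

Answer: Yes, the grammar is LL(1).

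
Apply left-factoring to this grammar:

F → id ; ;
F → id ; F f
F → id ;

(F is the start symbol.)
Left-factoring transforms A → αβ₁ | αβ₂ into A → αA' and A' → β₁ | β₂
(α is the longest common prefix among the alternatives). Repeat until
no nonterminal has two alternatives with a common prefix.

Round 1: F has alternatives sharing prefix 'id ;'. Introduce F': F → id ; F'
  Add: F' → ;
  Add: F' → F f
  Add: F' → ε

No remaining common prefixes — done.

Resulting grammar:
F → id ; F'
F' → ;
F' → F f
F' → ε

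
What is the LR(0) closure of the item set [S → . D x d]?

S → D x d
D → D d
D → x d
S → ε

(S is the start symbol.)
{ [D → . D d], [D → . x d], [S → . D x d] }

To compute CLOSURE, for each item [A → α.Bβ] where B is a non-terminal, add [B → .γ] for all productions B → γ; repeat for the newly added items until nothing changes.

Start with: [S → . D x d]
  [S → . D x d] has the dot before D: add [D → . D d], [D → . x d]
No further items can be added.

CLOSURE = { [D → . D d], [D → . x d], [S → . D x d] }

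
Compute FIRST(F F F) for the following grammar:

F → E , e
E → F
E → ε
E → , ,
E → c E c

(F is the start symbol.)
{ ',', 'c' }

FIRST sets of the non-terminals involved (from the grammar, by fixed-point iteration):
  FIRST(F) = { ',', 'c' }

To compute FIRST(F F F), process the symbols left to right:
Symbol F is a non-terminal. Add FIRST(F) \ {ε} = { ',', 'c' }
F is not nullable (ε ∉ FIRST(F)), so stop here.
FIRST(F F F) = { ',', 'c' }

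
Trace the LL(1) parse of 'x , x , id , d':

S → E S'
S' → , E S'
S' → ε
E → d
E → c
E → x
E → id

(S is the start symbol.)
Stack is shown with the top on the left.

Stack     Input             Action
----------------------------------
S $       x , x , id , d $  output S → E S'
E S' $    x , x , id , d $  output E → x
x S' $    x , x , id , d $  match 'x'
S' $      , x , id , d $    output S' → , E S'
, E S' $  , x , id , d $    match ','
E S' $    x , id , d $      output E → x
x S' $    x , id , d $      match 'x'
S' $      , id , d $        output S' → , E S'
, E S' $  , id , d $        match ','
E S' $    id , d $          output E → id
id S' $   id , d $          match 'id'
S' $      , d $             output S' → , E S'
, E S' $  , d $             match ','
E S' $    d $               output E → d
d S' $    d $               match 'd'
S' $      $                 output S' → ε
$         $                 accept

The string is accepted.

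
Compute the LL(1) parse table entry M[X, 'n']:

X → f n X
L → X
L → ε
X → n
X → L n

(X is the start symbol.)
X → n, X → L n

To find M[X, 'n'], we find productions for X where 'n' is in the predict set (PREDICT(N → α) = (FIRST(α) \ {ε}) ∪ (FOLLOW(N) if α ⇒* ε)).

Relevant sets:
  FIRST(L) = { 'f', 'n', ε }

X → f n X: PREDICT = { 'f' }
X → n: PREDICT = { 'n' }
  'n' is in predict set, so this production goes in M[X, 'n']
X → L n: PREDICT = { 'f', 'n' }
  'n' is in predict set, so this production goes in M[X, 'n']

M[X, 'n'] = X → n, X → L n  (a multiply-defined cell — the grammar is not LL(1))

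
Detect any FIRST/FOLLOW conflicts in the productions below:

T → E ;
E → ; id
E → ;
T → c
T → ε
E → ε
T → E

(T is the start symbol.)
Yes. E → ';' id with FOLLOW(E) on { ';' }; E → ';' with FOLLOW(E) on { ';' }

A FIRST/FOLLOW conflict occurs when a non-terminal N has a nullable alternative N → β (β ⇒* ε) and another alternative N → α with FIRST(α) ∩ FOLLOW(N) ≠ ∅: on such a lookahead the parser cannot decide between expanding α and letting N vanish via β.

Nullable non-terminals: E, T.
FIRST sets used below: FIRST(E) = { ';', ε }

E: nullable alternative(s) E → ε; FOLLOW(E) = { $, ';' }
  E → ; id: FIRST \ {ε} = { ';' } — overlaps FOLLOW(E) on { ';' }: CONFLICT
  E → ;: FIRST \ {ε} = { ';' } — overlaps FOLLOW(E) on { ';' }: CONFLICT
  E → ε: FIRST \ {ε} = { } — this is the only nullable alternative, skip

T: nullable alternative(s) T → ε, T → E; FOLLOW(T) = { $ }
  T → E ;: FIRST \ {ε} = { ';' } — disjoint from FOLLOW(T)
  T → c: FIRST \ {ε} = { 'c' } — disjoint from FOLLOW(T)
  T → ε: FIRST \ {ε} = { } — disjoint from FOLLOW(T)
  T → E: FIRST \ {ε} = { ';' } — disjoint from FOLLOW(T)

So the grammar has 2 FIRST/FOLLOW conflicts (marked CONFLICT above).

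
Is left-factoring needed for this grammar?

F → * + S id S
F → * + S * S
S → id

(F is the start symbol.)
Left-factoring is needed when two productions for the same non-terminal
share a common prefix on the right-hand side.

Productions for F:
  F → * + S id S
  F → * + S * S

Found common prefix '* + S' in productions for F

Answer: Yes, F has productions with common prefix '* + S'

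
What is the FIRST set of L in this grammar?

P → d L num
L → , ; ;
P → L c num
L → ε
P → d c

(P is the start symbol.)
To compute FIRST(L), examine every production with L on the left-hand side, reading each right-hand side left to right until a non-nullable symbol is reached.

From L → , ; ;:
  - ',' is a terminal: add ',' and stop
From L → ε:
  - ε-production, so ε ∈ FIRST(L)

Collecting: FIRST(L) = { ',', ε }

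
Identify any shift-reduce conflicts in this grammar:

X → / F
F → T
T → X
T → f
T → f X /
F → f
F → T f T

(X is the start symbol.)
Yes — I4: [F → T .] vs [F → T . f T]; I6: [F → f .] vs [X → . / F]; I11: [T → f .] vs [X → . / F]

A shift-reduce conflict occurs when an LR(0) state has both:
  - a complete (reduce) item [A → α .] (dot at the end), and
  - a shift item [B → β . c γ] (dot before a terminal).

Augment with X' → X and build the canonical LR(0) collection (I0 = CLOSURE({[X' → . X]}), then GOTO on every symbol after a dot until no new states appear). It has 12 states:
  I0: { [X → . / F], [X' → . X] }  — shift
  I1: { [F → . T f T], [F → . T], [F → . f], [T → . X], [T → . f X /], [T → . f], [X → . / F], [X → / . F] }  — shift
  I2: { [X' → X .] }  — accept
  I3: { [X → / F .] }  — reduce
  I4: { [F → T . f T], [F → T .] }  — shift, reduce
  I5: { [T → X .] }  — reduce
  I6: { [F → f .], [T → f . X /], [T → f .], [X → . / F] }  — shift, 2 reduces
  I7: { [T → f X . /] }  — shift
  I8: { [T → f X / .] }  — reduce
  I9: { [F → T f . T], [T → . X], [T → . f X /], [T → . f], [X → . / F] }  — shift
  I10: { [F → T f T .] }  — reduce
  I11: { [T → f . X /], [T → f .], [X → . / F] }  — shift, reduce

I4 contains reduce item [F → T .] and shift item [F → T . f T] — shift-reduce conflict.
I6 contains reduce items [F → f .], [T → f .] and shift item [X → . / F] — shift-reduce conflict.
I11 contains reduce item [T → f .] and shift item [X → . / F] — shift-reduce conflict.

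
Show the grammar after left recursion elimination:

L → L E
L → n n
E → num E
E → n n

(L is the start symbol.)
L → n n L'
L' → E L'
L' → ε
E → num E
E → n n

L is directly left-recursive. The standard transformation for
  A → A α₁ | ... | A α_m | β₁ | ... | β_n
is
  A  → β₁ A' | ... | β_n A'
  A' → α₁ A' | ... | α_m A' | ε

L → n n becomes L → n n L'
L → L E becomes L' → E L'
Add L' → ε

Productions for other non-terminals are unchanged:
  E → num E
  E → n n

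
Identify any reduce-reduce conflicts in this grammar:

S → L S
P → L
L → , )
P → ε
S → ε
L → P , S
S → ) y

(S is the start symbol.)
A reduce-reduce conflict occurs when an LR(0) state has two complete items [A → α .] and [B → β .] — both call for a reduction, and with no lookahead the parser cannot choose between them.

Augment with S' → S and build the canonical LR(0) collection (I0 = CLOSURE({[S' → . S]}), then GOTO on every symbol after a dot until no new states appear). It has 11 states:
  I0: { [L → . , )], [L → . P , S], [P → . L], [P → .], [S → . ) y], [S → . L S], [S → .], [S' → . S] }  — shift, 2 reduces
  I1: { [S → ) . y] }  — shift
  I2: { [L → , . )] }  — shift
  I3: { [L → . , )], [L → . P , S], [P → . L], [P → .], [P → L .], [S → . ) y], [S → . L S], [S → .], [S → L . S] }  — shift, 3 reduces
  I4: { [L → P . , S] }  — shift
  I5: { [S' → S .] }  — accept
  I6: { [L → . , )], [L → . P , S], [L → P , . S], [P → . L], [P → .], [S → . ) y], [S → . L S], [S → .] }  — shift, 2 reduces
  I7: { [L → P , S .] }  — reduce
  I8: { [S → L S .] }  — reduce
  I9: { [L → , ) .] }  — reduce
  I10: { [S → ) y .] }  — reduce

I0 contains complete items [P → .], [S → .] — reduce-reduce conflict.
I3 contains complete items [P → .], [P → L .], [S → .] — reduce-reduce conflict.
I6 contains complete items [P → .], [S → .] — reduce-reduce conflict.

Answer: Yes — I0: [P → .] vs [S → .]; I3: [P → .] vs [P → L .]; I6: [P → .] vs [S → .]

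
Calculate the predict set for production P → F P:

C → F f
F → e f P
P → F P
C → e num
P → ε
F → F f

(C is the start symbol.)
PREDICT(P → F P) = (FIRST(RHS) \ {ε}) ∪ (FOLLOW(P) if ε ∈ FIRST(RHS), i.e. RHS ⇒* ε)
FIRST(F) = { 'e' }
FIRST(F P) = { 'e' }
ε ∉ FIRST(F P), so FOLLOW(P) is not added.
PREDICT(P → F P) = { 'e' }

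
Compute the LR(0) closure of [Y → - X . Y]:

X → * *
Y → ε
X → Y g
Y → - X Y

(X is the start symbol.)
{ [Y → - X . Y], [Y → . - X Y], [Y → .] }

To compute CLOSURE, for each item [A → α.Bβ] where B is a non-terminal, add [B → .γ] for all productions B → γ; repeat for the newly added items until nothing changes.

Start with: [Y → - X . Y]
  [Y → - X . Y] has the dot before Y: add [Y → .], [Y → . - X Y]
No further items can be added.

CLOSURE = { [Y → - X . Y], [Y → . - X Y], [Y → .] }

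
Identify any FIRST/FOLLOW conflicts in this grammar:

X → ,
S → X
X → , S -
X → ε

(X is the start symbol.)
No FIRST/FOLLOW conflicts.

Nullable non-terminals: S, X.
S has a nullable alternative but only one production, so nothing to check.

X: nullable alternative(s) X → ε; FOLLOW(X) = { $, '-' }
  X → ,: FIRST \ {ε} = { ',' } — disjoint from FOLLOW(X)
  X → , S -: FIRST \ {ε} = { ',' } — disjoint from FOLLOW(X)
  X → ε: FIRST \ {ε} = { } — this is the only nullable alternative, skip

No FIRST/FOLLOW conflicts found.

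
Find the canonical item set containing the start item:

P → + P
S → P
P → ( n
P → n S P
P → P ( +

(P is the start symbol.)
First, augment the grammar with P' → P
I₀ = CLOSURE({ [P' → . P] }):
  [P' → . P] has the dot before P: add [P → . + P], [P → . ( n], [P → . n S P], [P → . P ( +]
No further items can be added.

I₀ = { [P → . ( n], [P → . + P], [P → . P ( +], [P → . n S P], [P' → . P] }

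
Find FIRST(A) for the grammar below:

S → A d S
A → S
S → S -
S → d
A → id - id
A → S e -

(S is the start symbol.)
To compute FIRST(A), examine every production with A on the left-hand side, reading each right-hand side left to right until a non-nullable symbol is reached.

FIRST sets of the other non-terminals involved (by the same procedure, iterated to a fixed point):
  FIRST(S) = { 'd', 'id' }

From A → S:
  - S is a non-terminal: add FIRST(S) \ {ε} = { 'd', 'id' }
    S is not nullable, so stop
From A → id - id:
  - id is a terminal: add 'id' and stop
From A → S e -:
  - S is a non-terminal: add FIRST(S) \ {ε} = { 'd', 'id' }
    S is not nullable, so stop

Collecting: FIRST(A) = { 'd', 'id' }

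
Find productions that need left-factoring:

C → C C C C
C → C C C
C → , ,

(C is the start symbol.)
Left-factoring is needed when two productions for the same non-terminal
share a common prefix on the right-hand side.

Productions for C:
  C → C C C C
  C → C C C
  C → , ,

Found common prefix 'C C C' in productions for C

Answer: Yes, C has productions with common prefix 'C C C'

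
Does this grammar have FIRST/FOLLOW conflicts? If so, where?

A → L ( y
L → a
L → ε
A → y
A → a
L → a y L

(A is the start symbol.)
A FIRST/FOLLOW conflict occurs when a non-terminal N has a nullable alternative N → β (β ⇒* ε) and another alternative N → α with FIRST(α) ∩ FOLLOW(N) ≠ ∅: on such a lookahead the parser cannot decide between expanding α and letting N vanish via β.

Nullable non-terminals: L.

L: nullable alternative(s) L → ε; FOLLOW(L) = { '(' }
  L → a: FIRST \ {ε} = { 'a' } — disjoint from FOLLOW(L)
  L → ε: FIRST \ {ε} = { } — this is the only nullable alternative, skip
  L → a y L: FIRST \ {ε} = { 'a' } — disjoint from FOLLOW(L)

A has no nullable alternative, so no FIRST/FOLLOW check is needed there.

No FIRST/FOLLOW conflicts found.

Answer: No FIRST/FOLLOW conflicts.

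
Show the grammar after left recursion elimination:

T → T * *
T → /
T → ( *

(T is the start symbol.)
T is directly left-recursive. The standard transformation for
  A → A α₁ | ... | A α_m | β₁ | ... | β_n
is
  A  → β₁ A' | ... | β_n A'
  A' → α₁ A' | ... | α_m A' | ε

T → / becomes T → / T'
T → ( * becomes T → ( * T'
T → T * * becomes T' → * * T'
Add T' → ε

Resulting grammar:
T → / T'
T → ( * T'
T' → * * T'
T' → ε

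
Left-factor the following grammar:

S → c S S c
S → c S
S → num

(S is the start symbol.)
S → c S S'
S' → S c
S' → ε
S → num

Left-factoring transforms A → αβ₁ | αβ₂ into A → αA' and A' → β₁ | β₂
(α is the longest common prefix among the alternatives). Repeat until
no nonterminal has two alternatives with a common prefix.

Round 1: S has alternatives sharing prefix 'c S'. Introduce S': S → c S S'
  Add: S' → S c
  Add: S' → ε

No remaining common prefixes — done.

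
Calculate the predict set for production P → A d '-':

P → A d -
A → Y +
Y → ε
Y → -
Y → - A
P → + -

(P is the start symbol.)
{ '+', '-' }

PREDICT(P → A d '-') = (FIRST(RHS) \ {ε}) ∪ (FOLLOW(P) if ε ∈ FIRST(RHS), i.e. RHS ⇒* ε)
FIRST(A) = { '+', '-' }
FIRST(A d '-') = { '+', '-' }
ε ∉ FIRST(A d '-'), so FOLLOW(P) is not added.
PREDICT(P → A d '-') = { '+', '-' }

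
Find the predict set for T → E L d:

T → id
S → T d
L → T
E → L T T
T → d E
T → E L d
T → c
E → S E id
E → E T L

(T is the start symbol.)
{ 'c', 'd', 'id' }

PREDICT(T → E L d) = (FIRST(RHS) \ {ε}) ∪ (FOLLOW(T) if ε ∈ FIRST(RHS), i.e. RHS ⇒* ε)
FIRST(E) = { 'c', 'd', 'id' }
FIRST(E L d) = { 'c', 'd', 'id' }
ε ∉ FIRST(E L d), so FOLLOW(T) is not added.
PREDICT(T → E L d) = { 'c', 'd', 'id' }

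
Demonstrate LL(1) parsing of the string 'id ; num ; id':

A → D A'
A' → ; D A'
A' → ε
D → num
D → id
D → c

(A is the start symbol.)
Stack is shown with the top on the left.

Stack     Input            Action
---------------------------------
A $       id ; num ; id $  output A → D A'
D A' $    id ; num ; id $  output D → id
id A' $   id ; num ; id $  match 'id'
A' $      ; num ; id $     output A' → ; D A'
; D A' $  ; num ; id $     match ';'
D A' $    num ; id $       output D → num
num A' $  num ; id $       match 'num'
A' $      ; id $           output A' → ; D A'
; D A' $  ; id $           match ';'
D A' $    id $             output D → id
id A' $   id $             match 'id'
A' $      $                output A' → ε
$         $                accept

The string is accepted.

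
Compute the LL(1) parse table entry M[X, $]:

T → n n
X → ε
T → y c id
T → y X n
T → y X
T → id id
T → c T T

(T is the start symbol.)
To find M[X, $], we find productions for X where $ is in the predict set (PREDICT(N → α) = (FIRST(α) \ {ε}) ∪ (FOLLOW(N) if α ⇒* ε)).

Relevant sets:
  FOLLOW(X) = { $, 'c', 'id', 'n', 'y' }

X → ε: PREDICT = { $, 'c', 'id', 'n', 'y' }
  $ is in predict set, so this production goes in M[X, $]

M[X, $] = X → ε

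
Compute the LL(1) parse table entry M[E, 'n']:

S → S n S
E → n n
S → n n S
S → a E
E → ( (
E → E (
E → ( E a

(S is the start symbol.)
To find M[E, 'n'], we find productions for E where 'n' is in the predict set (PREDICT(N → α) = (FIRST(α) \ {ε}) ∪ (FOLLOW(N) if α ⇒* ε)).

Relevant sets:
  FIRST(E) = { '(', 'n' }

E → n n: PREDICT = { 'n' }
  'n' is in predict set, so this production goes in M[E, 'n']
E → ( (: PREDICT = { '(' }
E → E (: PREDICT = { '(', 'n' }
  'n' is in predict set, so this production goes in M[E, 'n']
E → ( E a: PREDICT = { '(' }

M[E, 'n'] = E → n n, E → E (  (a multiply-defined cell — the grammar is not LL(1))

Answer: E → n n, E → E (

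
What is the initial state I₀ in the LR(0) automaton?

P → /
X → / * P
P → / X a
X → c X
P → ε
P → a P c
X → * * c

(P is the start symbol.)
First, augment the grammar with P' → P
I₀ = CLOSURE({ [P' → . P] }):
  [P' → . P] has the dot before P: add [P → . /], [P → . / X a], [P → .], [P → . a P c]
No further items can be added.

I₀ = { [P → . / X a], [P → . /], [P → . a P c], [P → .], [P' → . P] }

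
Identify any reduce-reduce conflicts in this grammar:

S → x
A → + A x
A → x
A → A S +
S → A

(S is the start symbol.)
Yes — I4: [A → x .] vs [S → x .]; I9: [A → + A x .] vs [A → x .]

A reduce-reduce conflict occurs when an LR(0) state has two complete items [A → α .] and [B → β .] — both call for a reduction, and with no lookahead the parser cannot choose between them.

Augment with S' → S and build the canonical LR(0) collection (I0 = CLOSURE({[S' → . S]}), then GOTO on every symbol after a dot until no new states appear). It has 10 states:
  I0: { [A → . + A x], [A → . A S +], [A → . x], [S → . A], [S → . x], [S' → . S] }  — shift
  I1: { [A → + . A x], [A → . + A x], [A → . A S +], [A → . x] }  — shift
  I2: { [A → . + A x], [A → . A S +], [A → . x], [A → A . S +], [S → . A], [S → . x], [S → A .] }  — shift, reduce
  I3: { [S' → S .] }  — accept
  I4: { [A → x .], [S → x .] }  — 2 reduces
  I5: { [A → A S . +] }  — shift
  I6: { [A → A S + .] }  — reduce
  I7: { [A → + A . x], [A → . + A x], [A → . A S +], [A → . x], [A → A . S +], [S → . A], [S → . x] }  — shift
  I8: { [A → x .] }  — reduce
  I9: { [A → + A x .], [A → x .], [S → x .] }  — 3 reduces

I4 contains complete items [A → x .], [S → x .] — reduce-reduce conflict.
I9 contains complete items [A → + A x .], [A → x .], [S → x .] — reduce-reduce conflict.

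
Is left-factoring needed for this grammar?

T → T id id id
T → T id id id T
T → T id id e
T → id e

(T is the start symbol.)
Yes, T has productions with common prefix 'T id id'

Left-factoring is needed when two productions for the same non-terminal
share a common prefix on the right-hand side.

Productions for T:
  T → T id id id
  T → T id id id T
  T → T id id e
  T → id e

Found common prefix 'T id id' in productions for T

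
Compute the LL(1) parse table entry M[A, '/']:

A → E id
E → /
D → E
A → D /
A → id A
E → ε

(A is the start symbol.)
To find M[A, '/'], we find productions for A where '/' is in the predict set (PREDICT(N → α) = (FIRST(α) \ {ε}) ∪ (FOLLOW(N) if α ⇒* ε)).

Relevant sets:
  FIRST(E) = { '/', ε }
  FIRST(D) = { '/', ε }

A → E id: PREDICT = { '/', 'id' }
  '/' is in predict set, so this production goes in M[A, '/']
A → D /: PREDICT = { '/' }
  '/' is in predict set, so this production goes in M[A, '/']
A → id A: PREDICT = { 'id' }

M[A, '/'] = A → E id, A → D /  (a multiply-defined cell — the grammar is not LL(1))

Answer: A → E id, A → D /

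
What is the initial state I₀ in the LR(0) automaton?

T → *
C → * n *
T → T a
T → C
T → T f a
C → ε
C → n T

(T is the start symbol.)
First, augment the grammar with T' → T
I₀ = CLOSURE({ [T' → . T] }):
  [T' → . T] has the dot before T: add [T → . *], [T → . T a], [T → . C], [T → . T f a]
  [T → . C] has the dot before C: add [C → . * n *], [C → .], [C → . n T]
No further items can be added.

I₀ = { [C → . * n *], [C → . n T], [C → .], [T → . *], [T → . C], [T → . T a], [T → . T f a], [T' → . T] }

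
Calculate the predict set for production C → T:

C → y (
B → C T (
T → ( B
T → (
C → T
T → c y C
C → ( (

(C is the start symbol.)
PREDICT(C → T) = (FIRST(RHS) \ {ε}) ∪ (FOLLOW(C) if ε ∈ FIRST(RHS), i.e. RHS ⇒* ε)
FIRST(T) = { '(', 'c' }
FIRST(T) = { '(', 'c' }
ε ∉ FIRST(T), so FOLLOW(C) is not added.
PREDICT(C → T) = { '(', 'c' }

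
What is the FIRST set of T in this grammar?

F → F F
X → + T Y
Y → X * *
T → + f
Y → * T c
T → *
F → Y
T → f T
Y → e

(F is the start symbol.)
{ '*', '+', 'f' }

From T → + f:
  - '+' is a terminal: add '+' and stop
From T → *:
  - '*' is a terminal: add '*' and stop
From T → f T:
  - f is a terminal: add 'f' and stop

Collecting: FIRST(T) = { '*', '+', 'f' }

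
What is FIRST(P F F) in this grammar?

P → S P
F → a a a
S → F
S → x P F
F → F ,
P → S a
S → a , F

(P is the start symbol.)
FIRST sets of the non-terminals involved (from the grammar, by fixed-point iteration):
  FIRST(P) = { 'a', 'x' }

To compute FIRST(P F F), process the symbols left to right:
Symbol P is a non-terminal. Add FIRST(P) \ {ε} = { 'a', 'x' }
P is not nullable (ε ∉ FIRST(P)), so stop here.
FIRST(P F F) = { 'a', 'x' }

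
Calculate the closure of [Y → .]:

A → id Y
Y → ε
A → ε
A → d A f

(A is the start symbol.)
To compute CLOSURE, for each item [A → α.Bβ] where B is a non-terminal, add [B → .γ] for all productions B → γ; repeat for the newly added items until nothing changes.

Start with: [Y → .]
The dot is at the end, so nothing is added.

CLOSURE = { [Y → .] }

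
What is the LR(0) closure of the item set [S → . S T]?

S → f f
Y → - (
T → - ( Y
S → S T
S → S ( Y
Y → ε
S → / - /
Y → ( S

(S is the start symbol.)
To compute CLOSURE, for each item [A → α.Bβ] where B is a non-terminal, add [B → .γ] for all productions B → γ; repeat for the newly added items until nothing changes.

Start with: [S → . S T]
  [S → . S T] has the dot before S: add [S → . f f], [S → . S ( Y], [S → . / - /]
No further items can be added.

CLOSURE = { [S → . / - /], [S → . S ( Y], [S → . S T], [S → . f f] }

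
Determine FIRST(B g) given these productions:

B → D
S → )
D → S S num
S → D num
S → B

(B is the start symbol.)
{ ')' }

FIRST sets of the non-terminals involved (from the grammar, by fixed-point iteration):
  FIRST(B) = { ')' }

To compute FIRST(B g), process the symbols left to right:
Symbol B is a non-terminal. Add FIRST(B) \ {ε} = { ')' }
B is not nullable (ε ∉ FIRST(B)), so stop here.
FIRST(B g) = { ')' }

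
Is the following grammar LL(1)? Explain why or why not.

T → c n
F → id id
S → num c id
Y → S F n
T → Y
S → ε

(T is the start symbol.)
A grammar is LL(1) if for each non-terminal N with multiple productions, the predict sets of those productions are pairwise disjoint, where PREDICT(N → α) = (FIRST(α) \ {ε}) ∪ (FOLLOW(N) if α ⇒* ε).

Relevant sets:
  FIRST(Y) = { 'id', 'num' }
  FOLLOW(S) = { 'id' }

For T:
  PREDICT(T → c n) = { 'c' }
  PREDICT(T → Y) = { 'id', 'num' }
For S:
  PREDICT(S → num c id) = { 'num' }
  PREDICT(S → ε) = { 'id' }
F, Y have a single production, so nothing to check there.

All predict sets are disjoint. The grammar IS LL(1).

Answer: Yes, the grammar is LL(1).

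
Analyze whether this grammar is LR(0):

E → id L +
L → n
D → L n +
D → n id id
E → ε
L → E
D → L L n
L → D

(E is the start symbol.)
No. Shift-reduce conflict between [E → .] and [E → . id L +]

A grammar is LR(0) if no state in the canonical LR(0) collection has:
  - both a shift item (dot before a terminal) and a complete item (shift-reduce conflict), or
  - two or more complete items (reduce-reduce conflict; the accept item [E' → E .] counts as a complete item here).

Augment with E' → E and build the canonical LR(0) collection (I0 = CLOSURE({[E' → . E]}), then GOTO on every symbol after a dot until no new states appear). It has 14 states:
  I0: { [E → . id L +], [E → .], [E' → . E] }  — shift, reduce
  I1: { [E' → E .] }  — accept
  I2: { [D → . L L n], [D → . L n +], [D → . n id id], [E → . id L +], [E → .], [E → id . L +], [L → . D], [L → . E], [L → . n] }  — shift, reduce
  I3: { [L → D .] }  — reduce
  I4: { [L → E .] }  — reduce
  I5: { [D → . L L n], [D → . L n +], [D → . n id id], [D → L . L n], [D → L . n +], [E → . id L +], [E → .], [E → id L . +], [L → . D], [L → . E], [L → . n] }  — shift, reduce
  I6: { [D → n . id id], [L → n .] }  — shift, reduce
  I7: { [D → n id . id] }  — shift
  I8: { [D → n id id .] }  — reduce
  I9: { [E → id L + .] }  — reduce
  I10: { [D → . L L n], [D → . L n +], [D → . n id id], [D → L . L n], [D → L . n +], [D → L L . n], [E → . id L +], [E → .], [L → . D], [L → . E], [L → . n] }  — shift, reduce
  I11: { [D → L n . +], [D → n . id id], [L → n .] }  — shift, reduce
  I12: { [D → L n + .] }  — reduce
  I13: { [D → L L n .], [D → L n . +], [D → n . id id], [L → n .] }  — shift, 2 reduces

Conflict in state I0:
  Shift-reduce conflict between [E → .] and [E → . id L +]
So the grammar is NOT LR(0).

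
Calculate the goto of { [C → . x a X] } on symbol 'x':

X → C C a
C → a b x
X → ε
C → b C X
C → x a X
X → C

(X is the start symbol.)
{ [C → x . a X] }

GOTO(I, 'x') = CLOSURE({ [A → αX.β] : [A → α.Xβ] ∈ I, X = 'x' })

Items with dot before 'x', with the dot advanced:
  [C → . x a X] → [C → x . a X]
Closure adds nothing (no advanced item has the dot before a non-terminal).

GOTO = { [C → x . a X] }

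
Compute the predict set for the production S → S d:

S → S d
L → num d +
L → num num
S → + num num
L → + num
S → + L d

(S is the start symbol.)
PREDICT(S → S d) = (FIRST(RHS) \ {ε}) ∪ (FOLLOW(S) if ε ∈ FIRST(RHS), i.e. RHS ⇒* ε)
FIRST(S) = { '+' }
FIRST(S d) = { '+' }
ε ∉ FIRST(S d), so FOLLOW(S) is not added.
PREDICT(S → S d) = { '+' }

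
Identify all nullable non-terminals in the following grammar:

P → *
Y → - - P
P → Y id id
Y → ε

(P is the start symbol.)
ε-productions: Y → ε
So Y is immediately nullable.
No further non-terminal can be added: every production for the remaining non-terminals contains a terminal or a non-nullable non-terminal.
Nullable = { 'Y' }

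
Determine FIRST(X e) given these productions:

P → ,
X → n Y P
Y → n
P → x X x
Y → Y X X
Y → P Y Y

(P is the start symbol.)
{ 'n' }

FIRST sets of the non-terminals involved (from the grammar, by fixed-point iteration):
  FIRST(X) = { 'n' }

To compute FIRST(X e), process the symbols left to right:
Symbol X is a non-terminal. Add FIRST(X) \ {ε} = { 'n' }
X is not nullable (ε ∉ FIRST(X)), so stop here.
FIRST(X e) = { 'n' }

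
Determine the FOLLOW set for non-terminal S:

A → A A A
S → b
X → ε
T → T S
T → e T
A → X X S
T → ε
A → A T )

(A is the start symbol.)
{ $, ')', 'b', 'e' }

In T → T S: S is at the end, add FOLLOW(T)
In A → X X S: S is at the end, add FOLLOW(A)

The FOLLOW sets referred to above (computed the same way, to a fixed point):
  FOLLOW(T) = { ')', 'b' }
  FOLLOW(A) = { $, ')', 'b', 'e' }

Taking the union: FOLLOW(S) = { $, ')', 'b', 'e' }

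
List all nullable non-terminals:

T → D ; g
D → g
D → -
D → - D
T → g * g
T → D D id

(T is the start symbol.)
None

A non-terminal is nullable if it can derive ε (the empty string): either it has an ε-production, or it has a production whose right-hand side consists entirely of nullable non-terminals.

There are no ε-productions, so no non-terminal can derive ε.
No non-terminals are nullable.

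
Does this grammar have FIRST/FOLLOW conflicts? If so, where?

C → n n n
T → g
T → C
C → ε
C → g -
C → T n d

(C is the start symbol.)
Yes. C → n n n with FOLLOW(C) on { 'n' }; C → T n d with FOLLOW(C) on { 'n' }

A FIRST/FOLLOW conflict occurs when a non-terminal N has a nullable alternative N → β (β ⇒* ε) and another alternative N → α with FIRST(α) ∩ FOLLOW(N) ≠ ∅: on such a lookahead the parser cannot decide between expanding α and letting N vanish via β.

Nullable non-terminals: C, T.
FIRST sets used below: FIRST(T) = { 'g', 'n', ε }, FIRST(C) = { 'g', 'n', ε }

C: nullable alternative(s) C → ε; FOLLOW(C) = { $, 'n' }
  C → n n n: FIRST \ {ε} = { 'n' } — overlaps FOLLOW(C) on { 'n' }: CONFLICT
  C → ε: FIRST \ {ε} = { } — this is the only nullable alternative, skip
  C → g -: FIRST \ {ε} = { 'g' } — disjoint from FOLLOW(C)
  C → T n d: FIRST \ {ε} = { 'g', 'n' } — overlaps FOLLOW(C) on { 'n' }: CONFLICT

T: nullable alternative(s) T → C; FOLLOW(T) = { 'n' }
  T → g: FIRST \ {ε} = { 'g' } — disjoint from FOLLOW(T)
  T → C: FIRST \ {ε} = { 'g', 'n' } — this is the only nullable alternative, skip

So the grammar has 2 FIRST/FOLLOW conflicts (marked CONFLICT above).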